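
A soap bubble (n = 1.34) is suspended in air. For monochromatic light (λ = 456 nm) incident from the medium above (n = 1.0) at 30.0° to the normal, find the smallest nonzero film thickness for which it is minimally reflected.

At the upper boundary (n = 1.0 to n = 1.34) the reflected ray undergoes a half-wave phase shift.
Bottom surface (1.34 → 1.0): reflection off a lower-index medium gives no phase shift.
Net: one phase inversion between the two reflected rays.
So the condition for destructive reflection is 2 n t cos θ_r = m λ.
Snell's law: 1.0 sin 30.0° = 1.34 sin θ_r → sin θ_r = 0.373, cos θ_r = 0.928.
Minimum nonzero at m = 1: t = λ / (2 n cos θ_r) = 456 / (2 × 1.34 × 0.928) = 183 nm.

183 nm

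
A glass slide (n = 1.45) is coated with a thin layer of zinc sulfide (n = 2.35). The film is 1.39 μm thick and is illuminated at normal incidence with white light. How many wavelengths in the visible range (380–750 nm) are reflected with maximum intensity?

8

Top surface (1.0 → 2.35): reflection off a higher-index medium gives a half-wave phase shift.
At the lower boundary (n = 2.35 to n = 1.45) the reflected ray undergoes no phase shift.
Net: one phase inversion between the two reflected rays.
With one net inversion, constructive interference in reflection requires 2 n t = (m + ½) λ.
λ = 2 n t / (m + ½) = 6533 / (m + ½) nm.
m=8: 769 nm (IR); m=9: 688 nm (visible); m=10: 622 nm (visible); m=11: 568 nm (visible); m=12: 523 nm (visible); m=13: 484 nm (visible); m=14: 451 nm (visible); m=15: 421 nm (visible); m=16: 396 nm (visible); m=17: 373 nm (UV).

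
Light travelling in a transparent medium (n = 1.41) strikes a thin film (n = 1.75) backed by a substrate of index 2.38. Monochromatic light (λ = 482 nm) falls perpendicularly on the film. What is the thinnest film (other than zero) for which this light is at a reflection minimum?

68.9 nm

Top surface (1.41 → 1.75): reflection off a higher-index medium gives a half-wave phase shift.
At the lower boundary (n = 1.75 to n = 2.38) the reflected ray undergoes a half-wave phase shift.
The two reflections carry the same phase change, so no net offset.
So the condition for destructive reflection is 2 n t = (m + ½) λ.
Minimum at m = 0: t = λ / (4 n) = 482 / (4 × 1.75) = 68.9 nm.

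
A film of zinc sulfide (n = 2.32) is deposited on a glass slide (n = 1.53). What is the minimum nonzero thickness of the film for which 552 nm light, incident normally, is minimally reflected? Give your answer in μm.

0.119 μm

At the upper boundary (n = 1.0 to n = 2.32) the reflected ray undergoes a half-wave phase shift.
Ray reflecting at the bottom interface goes from n = 2.32 toward n = 1.53: no phase shift.
Exactly one π shift → a net half-wave offset.
With one net inversion, destructive interference in reflection requires 2 n t = m λ.
Minimum nonzero at m = 1: t = λ / (2 n) = 552 / (2 × 2.32) = 119 nm.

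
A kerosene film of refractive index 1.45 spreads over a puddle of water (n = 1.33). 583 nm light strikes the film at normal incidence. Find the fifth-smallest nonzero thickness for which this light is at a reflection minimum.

1005 nm

At the upper boundary (n = 1.0 to n = 1.45) the reflected ray undergoes a half-wave phase shift.
At the lower boundary (n = 1.45 to n = 1.33) the reflected ray undergoes no phase shift.
The two reflections differ by half a wavelength.
With one net inversion, destructive interference in reflection requires 2 n t = m λ.
The fifth-smallest nonzero thickness corresponds to m = 5: t = m λ / (2 n) = 5.00 × 583 / (2 × 1.45) = 1005 nm.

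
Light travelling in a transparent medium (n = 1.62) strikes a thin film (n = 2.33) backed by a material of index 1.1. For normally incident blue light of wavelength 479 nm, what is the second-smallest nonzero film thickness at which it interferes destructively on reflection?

206 nm

At the upper boundary (n = 1.62 to n = 2.33) the reflected ray undergoes a half-wave phase shift.
At the lower boundary (n = 2.33 to n = 1.1) the reflected ray undergoes no phase shift.
The two reflections differ by half a wavelength.
So the condition for destructive reflection is 2 n t = m λ.
The second-smallest nonzero thickness corresponds to m = 2: t = m λ / (2 n) = 2.00 × 479 / (2 × 2.33) = 206 nm.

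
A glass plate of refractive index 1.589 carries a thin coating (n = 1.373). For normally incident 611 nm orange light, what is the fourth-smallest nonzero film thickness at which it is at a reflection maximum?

890 nm

Ray reflecting at the top interface goes from n = 1.0 toward n = 1.373: a half-wave phase shift.
Bottom surface (1.373 → 1.589): reflection off a higher-index medium gives a half-wave phase shift.
Net: no relative phase inversion (both shifts match).
For bright reflection here: 2 n t = m λ.
The fourth-smallest nonzero thickness corresponds to m = 4: t = m λ / (2 n) = 4.00 × 611 / (2 × 1.373) = 890 nm.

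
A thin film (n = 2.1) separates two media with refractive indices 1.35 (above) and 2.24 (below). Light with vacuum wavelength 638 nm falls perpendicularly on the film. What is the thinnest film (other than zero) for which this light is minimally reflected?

Ray reflecting at the top interface goes from n = 1.35 toward n = 2.1: a half-wave phase shift.
Bottom surface (2.1 → 2.24): reflection off a higher-index medium gives a half-wave phase shift.
The two reflections carry the same phase change, so no net offset.
So the condition for destructive reflection is 2 n t = (m + ½) λ.
Minimum at m = 0: t = λ / (4 n) = 638 / (4 × 2.1) = 76.0 nm.

76.0 nm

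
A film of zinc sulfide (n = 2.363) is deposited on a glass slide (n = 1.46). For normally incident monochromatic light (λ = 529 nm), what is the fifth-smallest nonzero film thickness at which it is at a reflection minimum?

Top surface (1.0 → 2.363): reflection off a higher-index medium gives a half-wave phase shift.
Ray reflecting at the bottom interface goes from n = 2.363 toward n = 1.46: no phase shift.
The two reflections differ by half a wavelength.
So the condition for destructive reflection is 2 n t = m λ.
The fifth-smallest nonzero thickness corresponds to m = 5: t = m λ / (2 n) = 5.00 × 529 / (2 × 2.363) = 560 nm.

560 nm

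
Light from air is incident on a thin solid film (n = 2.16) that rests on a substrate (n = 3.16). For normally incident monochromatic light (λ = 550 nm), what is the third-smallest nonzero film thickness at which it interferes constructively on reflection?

382 nm

At the upper boundary (n = 1.0 to n = 2.16) the reflected ray undergoes a half-wave phase shift.
Bottom surface (2.16 → 3.16): reflection off a higher-index medium gives a half-wave phase shift.
Zero or two π shifts → no net half-wave offset.
So the condition for constructive reflection is 2 n t = m λ.
The third-smallest nonzero thickness corresponds to m = 3: t = m λ / (2 n) = 3.00 × 550 / (2 × 2.16) = 382 nm.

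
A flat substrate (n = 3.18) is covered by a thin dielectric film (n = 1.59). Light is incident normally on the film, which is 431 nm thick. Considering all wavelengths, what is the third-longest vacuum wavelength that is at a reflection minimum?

Ray reflecting at the top interface goes from n = 1.0 toward n = 1.59: a half-wave phase shift.
Bottom surface (1.59 → 3.18): reflection off a higher-index medium gives a half-wave phase shift.
The two reflections carry the same phase change, so no net offset.
So the condition for destructive reflection is 2 n t = (m + ½) λ.
λ = 2 n t / (m + ½). The third-longest wavelength is m = 2: λ = 2 × 1.59 × 431 / 2.50 = 548 nm.

548 nm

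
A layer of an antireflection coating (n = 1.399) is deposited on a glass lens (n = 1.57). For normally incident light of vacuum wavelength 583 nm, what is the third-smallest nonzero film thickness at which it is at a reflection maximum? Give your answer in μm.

0.625 μm

At the upper boundary (n = 1.0 to n = 1.399) the reflected ray undergoes a half-wave phase shift.
At the lower boundary (n = 1.399 to n = 1.57) the reflected ray undergoes a half-wave phase shift.
Net: no relative phase inversion (both shifts match).
So the condition for constructive reflection is 2 n t = m λ.
The third-smallest nonzero thickness corresponds to m = 3: t = m λ / (2 n) = 3.00 × 583 / (2 × 1.399) = 625 nm.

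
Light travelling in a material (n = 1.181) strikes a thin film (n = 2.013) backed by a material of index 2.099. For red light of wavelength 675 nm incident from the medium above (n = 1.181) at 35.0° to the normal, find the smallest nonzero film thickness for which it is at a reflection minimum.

Top surface (1.181 → 2.013): reflection off a higher-index medium gives a half-wave phase shift.
Ray reflecting at the bottom interface goes from n = 2.013 toward n = 2.099: a half-wave phase shift.
Zero or two π shifts → no net half-wave offset.
So the condition for destructive reflection is 2 n t cos θ_r = (m + ½) λ.
Snell's law: 1.181 sin 35.0° = 2.013 sin θ_r → sin θ_r = 0.337, cos θ_r = 0.942.
Minimum at m = 0: t = λ / (4 n cos θ_r) = 675 / (4 × 2.013 × 0.942) = 89.0 nm.

89.0 nm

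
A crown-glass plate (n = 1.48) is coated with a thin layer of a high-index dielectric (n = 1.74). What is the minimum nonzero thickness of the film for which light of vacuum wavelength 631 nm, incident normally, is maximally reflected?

90.7 nm

At the upper boundary (n = 1.0 to n = 1.74) the reflected ray undergoes a half-wave phase shift.
Bottom surface (1.74 → 1.48): reflection off a lower-index medium gives no phase shift.
Exactly one π shift → a net half-wave offset.
For strong reflection here: 2 n t = (m + ½) λ.
Minimum at m = 0: t = λ / (4 n) = 631 / (4 × 1.74) = 90.7 nm.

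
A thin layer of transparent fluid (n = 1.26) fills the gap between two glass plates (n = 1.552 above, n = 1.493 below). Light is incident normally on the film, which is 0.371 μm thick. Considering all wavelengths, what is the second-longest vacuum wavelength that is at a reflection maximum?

623 nm

Ray reflecting at the top interface goes from n = 1.552 toward n = 1.26: no phase shift.
At the lower boundary (n = 1.26 to n = 1.493) the reflected ray undergoes a half-wave phase shift.
Exactly one π shift → a net half-wave offset.
With one net inversion, constructive interference in reflection requires 2 n t = (m + ½) λ.
λ = 2 n t / (m + ½). The second-longest wavelength is m = 1: λ = 2 × 1.26 × 371 / 1.50 = 623 nm.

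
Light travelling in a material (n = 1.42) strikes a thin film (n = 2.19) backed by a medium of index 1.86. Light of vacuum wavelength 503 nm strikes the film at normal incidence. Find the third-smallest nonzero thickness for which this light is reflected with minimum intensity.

345 nm

At the upper boundary (n = 1.42 to n = 2.19) the reflected ray undergoes a half-wave phase shift.
Ray reflecting at the bottom interface goes from n = 2.19 toward n = 1.86: no phase shift.
Net: one phase inversion between the two reflected rays.
With one net inversion, destructive interference in reflection requires 2 n t = m λ.
The third-smallest nonzero thickness corresponds to m = 3: t = m λ / (2 n) = 3.00 × 503 / (2 × 2.19) = 345 nm.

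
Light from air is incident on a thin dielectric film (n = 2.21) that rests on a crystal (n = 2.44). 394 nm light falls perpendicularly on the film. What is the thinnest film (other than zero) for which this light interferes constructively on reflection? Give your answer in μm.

0.0891 μm

Top surface (1.0 → 2.21): reflection off a higher-index medium gives a half-wave phase shift.
Ray reflecting at the bottom interface goes from n = 2.21 toward n = 2.44: a half-wave phase shift.
The two reflections carry the same phase change, so no net offset.
So the condition for constructive reflection is 2 n t = m λ.
Minimum nonzero at m = 1: t = λ / (2 n) = 394 / (2 × 2.21) = 89.1 nm.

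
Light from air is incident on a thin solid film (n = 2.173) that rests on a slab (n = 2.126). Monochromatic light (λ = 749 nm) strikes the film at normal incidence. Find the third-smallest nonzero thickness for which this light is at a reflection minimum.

517 nm

At the upper boundary (n = 1.0 to n = 2.173) the reflected ray undergoes a half-wave phase shift.
Bottom surface (2.173 → 2.126): reflection off a lower-index medium gives no phase shift.
The two reflections differ by half a wavelength.
With one net inversion, destructive interference in reflection requires 2 n t = m λ.
The third-smallest nonzero thickness corresponds to m = 3: t = m λ / (2 n) = 3.00 × 749 / (2 × 2.173) = 517 nm.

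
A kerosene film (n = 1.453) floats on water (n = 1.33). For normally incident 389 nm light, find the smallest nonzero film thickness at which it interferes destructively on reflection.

At the upper boundary (n = 1.0 to n = 1.453) the reflected ray undergoes a half-wave phase shift.
Bottom surface (1.453 → 1.33): reflection off a lower-index medium gives no phase shift.
Net: one phase inversion between the two reflected rays.
With one net inversion, destructive interference in reflection requires 2 n t = m λ.
Minimum nonzero at m = 1: t = λ / (2 n) = 389 / (2 × 1.453) = 134 nm.

134 nm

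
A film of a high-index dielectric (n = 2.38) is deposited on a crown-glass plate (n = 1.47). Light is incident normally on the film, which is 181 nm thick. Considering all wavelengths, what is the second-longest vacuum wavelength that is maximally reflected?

Ray reflecting at the top interface goes from n = 1.0 toward n = 2.38: a half-wave phase shift.
Ray reflecting at the bottom interface goes from n = 2.38 toward n = 1.47: no phase shift.
The two reflections differ by half a wavelength.
So the condition for constructive reflection is 2 n t = (m + ½) λ.
λ = 2 n t / (m + ½). The second-longest wavelength is m = 1: λ = 2 × 2.38 × 181 / 1.50 = 574 nm.

574 nm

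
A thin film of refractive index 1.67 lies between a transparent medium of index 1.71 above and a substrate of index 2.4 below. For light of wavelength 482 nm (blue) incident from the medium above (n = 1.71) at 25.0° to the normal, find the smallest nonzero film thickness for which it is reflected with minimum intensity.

160 nm

Top surface (1.71 → 1.67): reflection off a lower-index medium gives no phase shift.
Ray reflecting at the bottom interface goes from n = 1.67 toward n = 2.4: a half-wave phase shift.
The two reflections differ by half a wavelength.
So the condition for destructive reflection is 2 n t cos θ_r = m λ.
Snell's law: 1.71 sin 25.0° = 1.67 sin θ_r → sin θ_r = 0.433, cos θ_r = 0.902.
Minimum nonzero at m = 1: t = λ / (2 n cos θ_r) = 482 / (2 × 1.67 × 0.902) = 160 nm.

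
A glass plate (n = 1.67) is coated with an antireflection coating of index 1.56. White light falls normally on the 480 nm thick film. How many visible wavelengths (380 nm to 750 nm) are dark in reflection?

Top surface (1.0 → 1.56): reflection off a higher-index medium gives a half-wave phase shift.
At the lower boundary (n = 1.56 to n = 1.67) the reflected ray undergoes a half-wave phase shift.
Zero or two π shifts → no net half-wave offset.
So the condition for destructive reflection is 2 n t = (m + ½) λ.
λ = 2 n t / (m + ½) = 1498 / (m + ½) nm.
m=1: 998 nm (IR); m=2: 599 nm (visible); m=3: 428 nm (visible); m=4: 333 nm (UV).

2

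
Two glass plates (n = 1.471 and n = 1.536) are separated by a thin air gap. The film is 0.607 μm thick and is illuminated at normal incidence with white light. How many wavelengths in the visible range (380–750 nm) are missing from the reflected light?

At the upper boundary (n = 1.471 to n = 1.0) the reflected ray undergoes no phase shift.
At the lower boundary (n = 1.0 to n = 1.536) the reflected ray undergoes a half-wave phase shift.
Exactly one π shift → a net half-wave offset.
So the condition for destructive reflection is 2 n t = m λ.
λ = 2 n t / m = 1214 / m nm.
m=1: 1214 nm (IR); m=2: 607 nm (visible); m=3: 405 nm (visible); m=4: 304 nm (UV).

2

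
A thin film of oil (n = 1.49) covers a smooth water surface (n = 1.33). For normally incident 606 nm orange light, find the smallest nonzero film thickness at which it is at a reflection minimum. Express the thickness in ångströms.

Ray reflecting at the top interface goes from n = 1.0 toward n = 1.49: a half-wave phase shift.
At the lower boundary (n = 1.49 to n = 1.33) the reflected ray undergoes no phase shift.
Exactly one π shift → a net half-wave offset.
With one net inversion, destructive interference in reflection requires 2 n t = m λ.
Minimum nonzero at m = 1: t = λ / (2 n) = 606 / (2 × 1.49) = 203 nm.

2034 Å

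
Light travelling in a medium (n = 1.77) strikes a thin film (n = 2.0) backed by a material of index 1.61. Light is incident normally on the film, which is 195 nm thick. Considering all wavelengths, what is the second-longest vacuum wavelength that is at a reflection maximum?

Top surface (1.77 → 2.0): reflection off a higher-index medium gives a half-wave phase shift.
Ray reflecting at the bottom interface goes from n = 2.0 toward n = 1.61: no phase shift.
Exactly one π shift → a net half-wave offset.
For maximum reflection here: 2 n t = (m + ½) λ.
λ = 2 n t / (m + ½). The second-longest wavelength is m = 1: λ = 2 × 2.0 × 195 / 1.50 = 520 nm.

520 nm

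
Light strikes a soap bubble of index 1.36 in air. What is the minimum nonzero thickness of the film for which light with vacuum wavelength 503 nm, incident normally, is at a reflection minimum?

185 nm

At the upper boundary (n = 1.0 to n = 1.36) the reflected ray undergoes a half-wave phase shift.
Ray reflecting at the bottom interface goes from n = 1.36 toward n = 1.0: no phase shift.
Net: one phase inversion between the two reflected rays.
For minimum reflection here: 2 n t = m λ.
Minimum nonzero at m = 1: t = λ / (2 n) = 503 / (2 × 1.36) = 185 nm.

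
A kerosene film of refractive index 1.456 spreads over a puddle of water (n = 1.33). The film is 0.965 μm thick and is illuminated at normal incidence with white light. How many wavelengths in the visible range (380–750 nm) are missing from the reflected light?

Top surface (1.0 → 1.456): reflection off a higher-index medium gives a half-wave phase shift.
At the lower boundary (n = 1.456 to n = 1.33) the reflected ray undergoes no phase shift.
Net: one phase inversion between the two reflected rays.
For dark reflection here: 2 n t = m λ.
λ = 2 n t / m = 2810 / m nm.
m=3: 937 nm (IR); m=4: 703 nm (visible); m=5: 562 nm (visible); m=6: 468 nm (visible); m=7: 401 nm (visible); m=8: 351 nm (UV).

4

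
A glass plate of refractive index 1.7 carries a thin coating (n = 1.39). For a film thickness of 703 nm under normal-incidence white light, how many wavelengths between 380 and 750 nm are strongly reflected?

3

Top surface (1.0 → 1.39): reflection off a higher-index medium gives a half-wave phase shift.
Ray reflecting at the bottom interface goes from n = 1.39 toward n = 1.7: a half-wave phase shift.
Zero or two π shifts → no net half-wave offset.
With no net inversion, constructive interference in reflection requires 2 n t = m λ.
λ = 2 n t / m = 1954 / m nm.
m=2: 977 nm (IR); m=3: 651 nm (visible); m=4: 489 nm (visible); m=5: 391 nm (visible); m=6: 326 nm (UV).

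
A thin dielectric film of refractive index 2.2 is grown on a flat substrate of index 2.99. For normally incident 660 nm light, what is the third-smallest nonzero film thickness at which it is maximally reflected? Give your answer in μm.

At the upper boundary (n = 1.0 to n = 2.2) the reflected ray undergoes a half-wave phase shift.
At the lower boundary (n = 2.2 to n = 2.99) the reflected ray undergoes a half-wave phase shift.
The two reflections carry the same phase change, so no net offset.
So the condition for constructive reflection is 2 n t = m λ.
The third-smallest nonzero thickness corresponds to m = 3: t = m λ / (2 n) = 3.00 × 660 / (2 × 2.2) = 450 nm.

0.450 μm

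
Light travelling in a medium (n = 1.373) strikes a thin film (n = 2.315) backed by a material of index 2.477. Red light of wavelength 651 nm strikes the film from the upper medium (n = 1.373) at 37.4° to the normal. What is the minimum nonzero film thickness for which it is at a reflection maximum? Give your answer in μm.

Top surface (1.373 → 2.315): reflection off a higher-index medium gives a half-wave phase shift.
At the lower boundary (n = 2.315 to n = 2.477) the reflected ray undergoes a half-wave phase shift.
Net: no relative phase inversion (both shifts match).
With no net inversion, constructive interference in reflection requires 2 n t cos θ_r = m λ.
Snell's law: 1.373 sin 37.4° = 2.315 sin θ_r → sin θ_r = 0.360, cos θ_r = 0.933.
Minimum nonzero at m = 1: t = λ / (2 n cos θ_r) = 651 / (2 × 2.315 × 0.933) = 151 nm.

0.151 μm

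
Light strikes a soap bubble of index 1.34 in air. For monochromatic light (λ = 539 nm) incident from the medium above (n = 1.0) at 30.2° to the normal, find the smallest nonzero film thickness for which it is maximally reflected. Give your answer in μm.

0.108 μm

At the upper boundary (n = 1.0 to n = 1.34) the reflected ray undergoes a half-wave phase shift.
Ray reflecting at the bottom interface goes from n = 1.34 toward n = 1.0: no phase shift.
The two reflections differ by half a wavelength.
So the condition for constructive reflection is 2 n t cos θ_r = (m + ½) λ.
Snell's law: 1.0 sin 30.2° = 1.34 sin θ_r → sin θ_r = 0.375, cos θ_r = 0.927.
Minimum at m = 0: t = λ / (4 n cos θ_r) = 539 / (4 × 1.34 × 0.927) = 108 nm.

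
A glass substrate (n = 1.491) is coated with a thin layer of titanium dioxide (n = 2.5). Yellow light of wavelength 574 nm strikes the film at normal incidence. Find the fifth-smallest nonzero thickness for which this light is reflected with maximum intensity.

Ray reflecting at the top interface goes from n = 1.0 toward n = 2.5: a half-wave phase shift.
At the lower boundary (n = 2.5 to n = 1.491) the reflected ray undergoes no phase shift.
Net: one phase inversion between the two reflected rays.
So the condition for constructive reflection is 2 n t = (m + ½) λ.
The fifth-smallest nonzero thickness corresponds to m = 4: t = (m + ½) λ / (2 n) = 4.50 × 574 / (2 × 2.5) = 517 nm.

517 nm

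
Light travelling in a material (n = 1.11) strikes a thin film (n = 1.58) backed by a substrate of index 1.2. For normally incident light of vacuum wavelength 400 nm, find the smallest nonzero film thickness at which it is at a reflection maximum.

63.3 nm

Top surface (1.11 → 1.58): reflection off a higher-index medium gives a half-wave phase shift.
At the lower boundary (n = 1.58 to n = 1.2) the reflected ray undergoes no phase shift.
Net: one phase inversion between the two reflected rays.
For maximum reflection here: 2 n t = (m + ½) λ.
Minimum at m = 0: t = λ / (4 n) = 400 / (4 × 1.58) = 63.3 nm.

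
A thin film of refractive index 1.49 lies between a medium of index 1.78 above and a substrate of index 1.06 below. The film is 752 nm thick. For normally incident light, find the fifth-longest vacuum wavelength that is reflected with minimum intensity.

Ray reflecting at the top interface goes from n = 1.78 toward n = 1.49: no phase shift.
Bottom surface (1.49 → 1.06): reflection off a lower-index medium gives no phase shift.
The two reflections carry the same phase change, so no net offset.
So the condition for destructive reflection is 2 n t = (m + ½) λ.
λ = 2 n t / (m + ½). The fifth-longest wavelength is m = 4: λ = 2 × 1.49 × 752 / 4.50 = 498 nm.

498 nm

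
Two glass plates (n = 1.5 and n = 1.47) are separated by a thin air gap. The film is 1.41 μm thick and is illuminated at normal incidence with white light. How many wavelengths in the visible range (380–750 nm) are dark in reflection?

4

At the upper boundary (n = 1.5 to n = 1.0) the reflected ray undergoes no phase shift.
Bottom surface (1.0 → 1.47): reflection off a higher-index medium gives a half-wave phase shift.
Exactly one π shift → a net half-wave offset.
With one net inversion, destructive interference in reflection requires 2 n t = m λ.
λ = 2 n t / m = 2820 / m nm.
m=3: 940 nm (IR); m=4: 705 nm (visible); m=5: 564 nm (visible); m=6: 470 nm (visible); m=7: 403 nm (visible); m=8: 353 nm (UV).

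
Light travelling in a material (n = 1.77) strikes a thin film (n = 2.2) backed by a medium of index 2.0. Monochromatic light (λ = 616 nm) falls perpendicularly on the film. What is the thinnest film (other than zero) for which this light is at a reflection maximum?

70.0 nm

Ray reflecting at the top interface goes from n = 1.77 toward n = 2.2: a half-wave phase shift.
Bottom surface (2.2 → 2.0): reflection off a lower-index medium gives no phase shift.
Exactly one π shift → a net half-wave offset.
For maximum reflection here: 2 n t = (m + ½) λ.
Minimum at m = 0: t = λ / (4 n) = 616 / (4 × 2.2) = 70.0 nm.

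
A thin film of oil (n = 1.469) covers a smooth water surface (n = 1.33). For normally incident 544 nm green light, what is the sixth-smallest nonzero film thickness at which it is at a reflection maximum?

At the upper boundary (n = 1.0 to n = 1.469) the reflected ray undergoes a half-wave phase shift.
Bottom surface (1.469 → 1.33): reflection off a lower-index medium gives no phase shift.
Exactly one π shift → a net half-wave offset.
So the condition for constructive reflection is 2 n t = (m + ½) λ.
The sixth-smallest nonzero thickness corresponds to m = 5: t = (m + ½) λ / (2 n) = 5.50 × 544 / (2 × 1.469) = 1018 nm.

1018 nm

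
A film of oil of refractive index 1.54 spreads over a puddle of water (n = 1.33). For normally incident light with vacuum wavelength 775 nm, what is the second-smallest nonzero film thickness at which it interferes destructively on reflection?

503 nm

Top surface (1.0 → 1.54): reflection off a higher-index medium gives a half-wave phase shift.
At the lower boundary (n = 1.54 to n = 1.33) the reflected ray undergoes no phase shift.
The two reflections differ by half a wavelength.
For weak reflection here: 2 n t = m λ.
The second-smallest nonzero thickness corresponds to m = 2: t = m λ / (2 n) = 2.00 × 775 / (2 × 1.54) = 503 nm.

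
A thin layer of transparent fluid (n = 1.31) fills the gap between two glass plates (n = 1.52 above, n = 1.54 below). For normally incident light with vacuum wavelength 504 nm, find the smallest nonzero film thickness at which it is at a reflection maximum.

96.2 nm

Top surface (1.52 → 1.31): reflection off a lower-index medium gives no phase shift.
Bottom surface (1.31 → 1.54): reflection off a higher-index medium gives a half-wave phase shift.
Net: one phase inversion between the two reflected rays.
With one net inversion, constructive interference in reflection requires 2 n t = (m + ½) λ.
Minimum at m = 0: t = λ / (4 n) = 504 / (4 × 1.31) = 96.2 nm.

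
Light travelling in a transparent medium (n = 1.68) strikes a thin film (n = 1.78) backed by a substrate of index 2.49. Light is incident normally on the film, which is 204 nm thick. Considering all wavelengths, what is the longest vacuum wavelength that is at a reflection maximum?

Top surface (1.68 → 1.78): reflection off a higher-index medium gives a half-wave phase shift.
Bottom surface (1.78 → 2.49): reflection off a higher-index medium gives a half-wave phase shift.
Net: no relative phase inversion (both shifts match).
So the condition for constructive reflection is 2 n t = m λ.
λ = 2 n t / m. The longest wavelength is m = 1: λ = 2 × 1.78 × 204 / 1.00 = 726 nm.

726 nm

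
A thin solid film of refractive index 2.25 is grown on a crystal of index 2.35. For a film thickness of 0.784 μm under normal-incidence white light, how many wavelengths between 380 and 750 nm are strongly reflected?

Top surface (1.0 → 2.25): reflection off a higher-index medium gives a half-wave phase shift.
Ray reflecting at the bottom interface goes from n = 2.25 toward n = 2.35: a half-wave phase shift.
Zero or two π shifts → no net half-wave offset.
With no net inversion, constructive interference in reflection requires 2 n t = m λ.
λ = 2 n t / m = 3528 / m nm.
m=4: 882 nm (IR); m=5: 706 nm (visible); m=6: 588 nm (visible); m=7: 504 nm (visible); m=8: 441 nm (visible); m=9: 392 nm (visible); m=10: 353 nm (UV).

5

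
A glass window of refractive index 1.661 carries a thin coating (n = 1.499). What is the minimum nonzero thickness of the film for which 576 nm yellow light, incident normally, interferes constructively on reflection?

Top surface (1.0 → 1.499): reflection off a higher-index medium gives a half-wave phase shift.
At the lower boundary (n = 1.499 to n = 1.661) the reflected ray undergoes a half-wave phase shift.
Zero or two π shifts → no net half-wave offset.
For maximum reflection here: 2 n t = m λ.
Minimum nonzero at m = 1: t = λ / (2 n) = 576 / (2 × 1.499) = 192 nm.

192 nm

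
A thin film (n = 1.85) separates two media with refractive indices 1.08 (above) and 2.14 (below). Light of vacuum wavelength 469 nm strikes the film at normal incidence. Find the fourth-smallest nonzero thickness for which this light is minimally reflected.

444 nm

Ray reflecting at the top interface goes from n = 1.08 toward n = 1.85: a half-wave phase shift.
Bottom surface (1.85 → 2.14): reflection off a higher-index medium gives a half-wave phase shift.
The two reflections carry the same phase change, so no net offset.
For minimum reflection here: 2 n t = (m + ½) λ.
The fourth-smallest nonzero thickness corresponds to m = 3: t = (m + ½) λ / (2 n) = 3.50 × 469 / (2 × 1.85) = 444 nm.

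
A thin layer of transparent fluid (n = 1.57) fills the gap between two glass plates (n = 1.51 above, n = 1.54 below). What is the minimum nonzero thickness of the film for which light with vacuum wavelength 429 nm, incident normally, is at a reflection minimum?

137 nm

Ray reflecting at the top interface goes from n = 1.51 toward n = 1.57: a half-wave phase shift.
Bottom surface (1.57 → 1.54): reflection off a lower-index medium gives no phase shift.
Exactly one π shift → a net half-wave offset.
So the condition for destructive reflection is 2 n t = m λ.
Minimum nonzero at m = 1: t = λ / (2 n) = 429 / (2 × 1.57) = 137 nm.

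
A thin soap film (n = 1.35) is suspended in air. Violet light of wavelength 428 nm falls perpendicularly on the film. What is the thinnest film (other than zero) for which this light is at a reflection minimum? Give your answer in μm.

At the upper boundary (n = 1.0 to n = 1.35) the reflected ray undergoes a half-wave phase shift.
Ray reflecting at the bottom interface goes from n = 1.35 toward n = 1.0: no phase shift.
Exactly one π shift → a net half-wave offset.
For weak reflection here: 2 n t = m λ.
Minimum nonzero at m = 1: t = λ / (2 n) = 428 / (2 × 1.35) = 159 nm.

0.159 μm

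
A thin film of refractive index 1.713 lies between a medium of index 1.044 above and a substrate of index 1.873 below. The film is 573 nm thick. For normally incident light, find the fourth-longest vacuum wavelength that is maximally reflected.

Top surface (1.044 → 1.713): reflection off a higher-index medium gives a half-wave phase shift.
At the lower boundary (n = 1.713 to n = 1.873) the reflected ray undergoes a half-wave phase shift.
The two reflections carry the same phase change, so no net offset.
With no net inversion, constructive interference in reflection requires 2 n t = m λ.
λ = 2 n t / m. The fourth-longest wavelength is m = 4: λ = 2 × 1.713 × 573 / 4.00 = 491 nm.

491 nm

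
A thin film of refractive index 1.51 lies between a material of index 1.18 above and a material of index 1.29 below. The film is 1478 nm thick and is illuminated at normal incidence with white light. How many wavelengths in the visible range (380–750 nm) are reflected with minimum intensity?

6

At the upper boundary (n = 1.18 to n = 1.51) the reflected ray undergoes a half-wave phase shift.
Bottom surface (1.51 → 1.29): reflection off a lower-index medium gives no phase shift.
The two reflections differ by half a wavelength.
For dark reflection here: 2 n t = m λ.
λ = 2 n t / m = 4464 / m nm.
m=5: 893 nm (IR); m=6: 744 nm (visible); m=7: 638 nm (visible); m=8: 558 nm (visible); m=9: 496 nm (visible); m=10: 446 nm (visible); m=11: 406 nm (visible); m=12: 372 nm (UV).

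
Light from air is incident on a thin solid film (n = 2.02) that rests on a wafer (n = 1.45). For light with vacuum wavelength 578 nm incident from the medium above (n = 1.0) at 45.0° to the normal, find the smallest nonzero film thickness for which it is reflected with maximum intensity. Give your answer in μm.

0.0764 μm

Ray reflecting at the top interface goes from n = 1.0 toward n = 2.02: a half-wave phase shift.
Bottom surface (2.02 → 1.45): reflection off a lower-index medium gives no phase shift.
The two reflections differ by half a wavelength.
With one net inversion, constructive interference in reflection requires 2 n t cos θ_r = (m + ½) λ.
Snell's law: 1.0 sin 45.0° = 2.02 sin θ_r → sin θ_r = 0.350, cos θ_r = 0.937.
Minimum at m = 0: t = λ / (4 n cos θ_r) = 578 / (4 × 2.02 × 0.937) = 76.4 nm.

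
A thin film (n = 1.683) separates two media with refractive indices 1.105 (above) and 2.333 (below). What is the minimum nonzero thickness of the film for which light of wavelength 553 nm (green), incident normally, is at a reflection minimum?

Ray reflecting at the top interface goes from n = 1.105 toward n = 1.683: a half-wave phase shift.
At the lower boundary (n = 1.683 to n = 2.333) the reflected ray undergoes a half-wave phase shift.
The two reflections carry the same phase change, so no net offset.
With no net inversion, destructive interference in reflection requires 2 n t = (m + ½) λ.
Minimum at m = 0: t = λ / (4 n) = 553 / (4 × 1.683) = 82.1 nm.

82.1 nm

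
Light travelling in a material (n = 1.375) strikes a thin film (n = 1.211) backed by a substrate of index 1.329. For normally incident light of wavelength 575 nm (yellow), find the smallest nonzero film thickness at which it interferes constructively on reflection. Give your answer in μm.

0.119 μm

At the upper boundary (n = 1.375 to n = 1.211) the reflected ray undergoes no phase shift.
At the lower boundary (n = 1.211 to n = 1.329) the reflected ray undergoes a half-wave phase shift.
The two reflections differ by half a wavelength.
For strong reflection here: 2 n t = (m + ½) λ.
Minimum at m = 0: t = λ / (4 n) = 575 / (4 × 1.211) = 119 nm.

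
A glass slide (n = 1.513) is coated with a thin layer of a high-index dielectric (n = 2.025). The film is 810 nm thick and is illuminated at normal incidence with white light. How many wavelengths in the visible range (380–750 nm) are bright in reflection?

5

Top surface (1.0 → 2.025): reflection off a higher-index medium gives a half-wave phase shift.
Bottom surface (2.025 → 1.513): reflection off a lower-index medium gives no phase shift.
Exactly one π shift → a net half-wave offset.
So the condition for constructive reflection is 2 n t = (m + ½) λ.
λ = 2 n t / (m + ½) = 3281 / (m + ½) nm.
m=3: 937 nm (IR); m=4: 729 nm (visible); m=5: 596 nm (visible); m=6: 505 nm (visible); m=7: 437 nm (visible); m=8: 386 nm (visible); m=9: 345 nm (UV).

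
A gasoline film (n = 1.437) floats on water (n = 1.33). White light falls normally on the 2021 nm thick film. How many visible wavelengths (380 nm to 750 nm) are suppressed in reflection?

At the upper boundary (n = 1.0 to n = 1.437) the reflected ray undergoes a half-wave phase shift.
Bottom surface (1.437 → 1.33): reflection off a lower-index medium gives no phase shift.
Exactly one π shift → a net half-wave offset.
With one net inversion, destructive interference in reflection requires 2 n t = m λ.
λ = 2 n t / m = 5808 / m nm.
m=7: 830 nm (IR); m=8: 726 nm (visible); m=9: 645 nm (visible); m=10: 581 nm (visible); m=11: 528 nm (visible); m=12: 484 nm (visible); m=13: 447 nm (visible); m=14: 415 nm (visible); m=15: 387 nm (visible); m=16: 363 nm (UV).

8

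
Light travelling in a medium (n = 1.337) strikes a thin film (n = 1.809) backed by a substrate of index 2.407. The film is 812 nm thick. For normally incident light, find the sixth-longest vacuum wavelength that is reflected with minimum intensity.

At the upper boundary (n = 1.337 to n = 1.809) the reflected ray undergoes a half-wave phase shift.
Bottom surface (1.809 → 2.407): reflection off a higher-index medium gives a half-wave phase shift.
The two reflections carry the same phase change, so no net offset.
For dark reflection here: 2 n t = (m + ½) λ.
λ = 2 n t / (m + ½). The sixth-longest wavelength is m = 5: λ = 2 × 1.809 × 812 / 5.50 = 534 nm.

534 nm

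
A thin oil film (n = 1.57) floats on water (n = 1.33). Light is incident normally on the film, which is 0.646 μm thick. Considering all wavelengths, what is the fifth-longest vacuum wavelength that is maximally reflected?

Top surface (1.0 → 1.57): reflection off a higher-index medium gives a half-wave phase shift.
At the lower boundary (n = 1.57 to n = 1.33) the reflected ray undergoes no phase shift.
Net: one phase inversion between the two reflected rays.
For bright reflection here: 2 n t = (m + ½) λ.
λ = 2 n t / (m + ½). The fifth-longest wavelength is m = 4: λ = 2 × 1.57 × 646 / 4.50 = 451 nm.

451 nm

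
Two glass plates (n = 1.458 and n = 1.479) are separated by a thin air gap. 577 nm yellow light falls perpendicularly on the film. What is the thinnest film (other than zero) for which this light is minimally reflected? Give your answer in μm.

0.289 μm

Ray reflecting at the top interface goes from n = 1.458 toward n = 1.0: no phase shift.
Bottom surface (1.0 → 1.479): reflection off a higher-index medium gives a half-wave phase shift.
Net: one phase inversion between the two reflected rays.
For minimum reflection here: 2 n t = m λ.
Minimum nonzero at m = 1: t = λ / (2 n) = 577 / (2 × 1.0) = 289 nm.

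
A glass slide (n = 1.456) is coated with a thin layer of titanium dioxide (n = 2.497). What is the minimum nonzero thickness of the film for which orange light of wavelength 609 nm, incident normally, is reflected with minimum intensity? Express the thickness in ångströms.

Ray reflecting at the top interface goes from n = 1.0 toward n = 2.497: a half-wave phase shift.
Ray reflecting at the bottom interface goes from n = 2.497 toward n = 1.456: no phase shift.
The two reflections differ by half a wavelength.
For weak reflection here: 2 n t = m λ.
Minimum nonzero at m = 1: t = λ / (2 n) = 609 / (2 × 2.497) = 122 nm.

1219 Å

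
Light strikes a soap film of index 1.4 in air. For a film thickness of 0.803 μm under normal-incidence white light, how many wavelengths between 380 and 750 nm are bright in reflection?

Top surface (1.0 → 1.4): reflection off a higher-index medium gives a half-wave phase shift.
At the lower boundary (n = 1.4 to n = 1.0) the reflected ray undergoes no phase shift.
Net: one phase inversion between the two reflected rays.
For bright reflection here: 2 n t = (m + ½) λ.
λ = 2 n t / (m + ½) = 2248 / (m + ½) nm.
m=2: 899 nm (IR); m=3: 642 nm (visible); m=4: 500 nm (visible); m=5: 409 nm (visible); m=6: 346 nm (UV).

3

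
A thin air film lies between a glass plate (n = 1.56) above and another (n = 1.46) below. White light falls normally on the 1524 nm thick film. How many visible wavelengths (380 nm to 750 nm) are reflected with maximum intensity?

Ray reflecting at the top interface goes from n = 1.56 toward n = 1.0: no phase shift.
Bottom surface (1.0 → 1.46): reflection off a higher-index medium gives a half-wave phase shift.
Exactly one π shift → a net half-wave offset.
So the condition for constructive reflection is 2 n t = (m + ½) λ.
λ = 2 n t / (m + ½) = 3048 / (m + ½) nm.
m=3: 871 nm (IR); m=4: 677 nm (visible); m=5: 554 nm (visible); m=6: 469 nm (visible); m=7: 406 nm (visible); m=8: 359 nm (UV).

4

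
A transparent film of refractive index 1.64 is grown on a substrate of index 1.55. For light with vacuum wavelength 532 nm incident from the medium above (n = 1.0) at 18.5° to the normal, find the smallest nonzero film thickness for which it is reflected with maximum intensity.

At the upper boundary (n = 1.0 to n = 1.64) the reflected ray undergoes a half-wave phase shift.
Ray reflecting at the bottom interface goes from n = 1.64 toward n = 1.55: no phase shift.
Exactly one π shift → a net half-wave offset.
So the condition for constructive reflection is 2 n t cos θ_r = (m + ½) λ.
Snell's law: 1.0 sin 18.5° = 1.64 sin θ_r → sin θ_r = 0.193, cos θ_r = 0.981.
Minimum at m = 0: t = λ / (4 n cos θ_r) = 532 / (4 × 1.64 × 0.981) = 82.7 nm.

82.7 nm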